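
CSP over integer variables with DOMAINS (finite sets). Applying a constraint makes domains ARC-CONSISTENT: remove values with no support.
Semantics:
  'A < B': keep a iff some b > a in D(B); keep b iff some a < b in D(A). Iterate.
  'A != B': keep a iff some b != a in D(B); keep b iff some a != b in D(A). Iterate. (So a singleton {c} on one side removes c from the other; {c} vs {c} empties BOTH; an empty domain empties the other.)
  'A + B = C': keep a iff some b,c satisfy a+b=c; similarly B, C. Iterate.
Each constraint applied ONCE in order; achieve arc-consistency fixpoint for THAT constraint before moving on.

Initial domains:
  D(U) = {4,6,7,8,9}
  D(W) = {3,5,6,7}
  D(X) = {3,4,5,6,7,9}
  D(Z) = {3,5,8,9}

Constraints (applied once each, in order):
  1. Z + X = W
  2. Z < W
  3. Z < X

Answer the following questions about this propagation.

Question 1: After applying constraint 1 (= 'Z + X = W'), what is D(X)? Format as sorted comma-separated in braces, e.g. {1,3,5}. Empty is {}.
Answer: {3,4}

Derivation:
Constraint 1 (Z + X = W) on D(Z)={3,5,8,9} D(X)={3,4,5,6,7,9} D(W)={3,5,6,7}: Z {3,5,8,9}->{3}; X {3,4,5,6,7,9}->{3,4}; W {3,5,6,7}->{6,7}
So after constraint 1: D(X) = {3,4}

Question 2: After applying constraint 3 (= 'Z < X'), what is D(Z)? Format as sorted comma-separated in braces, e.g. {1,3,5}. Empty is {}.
Answer: {3}

Derivation:
Constraint 1 (Z + X = W) on D(Z)={3,5,8,9} D(X)={3,4,5,6,7,9} D(W)={3,5,6,7}: Z {3,5,8,9}->{3}; X {3,4,5,6,7,9}->{3,4}; W {3,5,6,7}->{6,7}
Constraint 2 (Z < W) on D(Z)={3} D(W)={6,7}: no change
Constraint 3 (Z < X) on D(Z)={3} D(X)={3,4}: X {3,4}->{4}
So after constraint 3: D(Z) = {3}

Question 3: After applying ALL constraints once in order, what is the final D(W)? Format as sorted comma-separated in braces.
Constraint 1 (Z + X = W) on D(Z)={3,5,8,9} D(X)={3,4,5,6,7,9} D(W)={3,5,6,7}: Z {3,5,8,9}->{3}; X {3,4,5,6,7,9}->{3,4}; W {3,5,6,7}->{6,7}
Constraint 2 (Z < W) on D(Z)={3} D(W)={6,7}: no change
Constraint 3 (Z < X) on D(Z)={3} D(X)={3,4}: X {3,4}->{4}
So after all 3 constraints: D(W) = {6,7}

Answer: {6,7}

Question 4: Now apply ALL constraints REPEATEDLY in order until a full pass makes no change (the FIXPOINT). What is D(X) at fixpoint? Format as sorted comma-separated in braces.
Answer: {4}

Derivation:
pass 0 (initial): D(X)={3,4,5,6,7,9}
pass 1: W {3,5,6,7}->{6,7}; X {3,4,5,6,7,9}->{4}; Z {3,5,8,9}->{3}
pass 2: W {6,7}->{7}
pass 3: no change
Fixpoint after 3 passes: D(X) = {4}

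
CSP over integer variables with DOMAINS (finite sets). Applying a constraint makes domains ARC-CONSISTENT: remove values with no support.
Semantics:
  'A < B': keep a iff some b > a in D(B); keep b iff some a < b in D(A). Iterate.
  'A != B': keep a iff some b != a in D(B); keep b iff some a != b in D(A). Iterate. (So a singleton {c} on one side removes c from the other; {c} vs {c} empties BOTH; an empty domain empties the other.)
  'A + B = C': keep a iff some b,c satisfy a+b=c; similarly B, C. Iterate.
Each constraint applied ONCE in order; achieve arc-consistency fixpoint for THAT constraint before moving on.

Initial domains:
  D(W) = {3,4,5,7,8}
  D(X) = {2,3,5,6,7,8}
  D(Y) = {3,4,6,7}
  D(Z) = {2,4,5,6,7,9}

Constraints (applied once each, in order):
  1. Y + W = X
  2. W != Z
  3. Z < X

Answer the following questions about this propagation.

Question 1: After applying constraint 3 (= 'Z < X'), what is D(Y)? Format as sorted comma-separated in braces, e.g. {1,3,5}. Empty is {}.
Answer: {3,4}

Derivation:
Constraint 1 (Y + W = X) on D(Y)={3,4,6,7} D(W)={3,4,5,7,8} D(X)={2,3,5,6,7,8}: Y {3,4,6,7}->{3,4}; W {3,4,5,7,8}->{3,4,5}; X {2,3,5,6,7,8}->{6,7,8}
Constraint 2 (W != Z) on D(W)={3,4,5} D(Z)={2,4,5,6,7,9}: no change
Constraint 3 (Z < X) on D(Z)={2,4,5,6,7,9} D(X)={6,7,8}: Z {2,4,5,6,7,9}->{2,4,5,6,7}
So after constraint 3: D(Y) = {3,4}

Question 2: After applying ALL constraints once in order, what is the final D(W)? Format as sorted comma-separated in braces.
Constraint 1 (Y + W = X) on D(Y)={3,4,6,7} D(W)={3,4,5,7,8} D(X)={2,3,5,6,7,8}: Y {3,4,6,7}->{3,4}; W {3,4,5,7,8}->{3,4,5}; X {2,3,5,6,7,8}->{6,7,8}
Constraint 2 (W != Z) on D(W)={3,4,5} D(Z)={2,4,5,6,7,9}: no change
Constraint 3 (Z < X) on D(Z)={2,4,5,6,7,9} D(X)={6,7,8}: Z {2,4,5,6,7,9}->{2,4,5,6,7}
So after all 3 constraints: D(W) = {3,4,5}

Answer: {3,4,5}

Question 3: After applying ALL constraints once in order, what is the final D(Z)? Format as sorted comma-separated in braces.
Constraint 1 (Y + W = X) on D(Y)={3,4,6,7} D(W)={3,4,5,7,8} D(X)={2,3,5,6,7,8}: Y {3,4,6,7}->{3,4}; W {3,4,5,7,8}->{3,4,5}; X {2,3,5,6,7,8}->{6,7,8}
Constraint 2 (W != Z) on D(W)={3,4,5} D(Z)={2,4,5,6,7,9}: no change
Constraint 3 (Z < X) on D(Z)={2,4,5,6,7,9} D(X)={6,7,8}: Z {2,4,5,6,7,9}->{2,4,5,6,7}
So after all 3 constraints: D(Z) = {2,4,5,6,7}

Answer: {2,4,5,6,7}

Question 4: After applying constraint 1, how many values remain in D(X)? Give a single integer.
Constraint 1 (Y + W = X) on D(Y)={3,4,6,7} D(W)={3,4,5,7,8} D(X)={2,3,5,6,7,8}: Y {3,4,6,7}->{3,4}; W {3,4,5,7,8}->{3,4,5}; X {2,3,5,6,7,8}->{6,7,8}
So after constraint 1: D(X)={6,7,8}, size = 3

Answer: 3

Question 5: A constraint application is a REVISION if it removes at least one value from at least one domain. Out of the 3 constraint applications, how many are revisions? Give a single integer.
Constraint 1 (Y + W = X) on D(Y)={3,4,6,7} D(W)={3,4,5,7,8} D(X)={2,3,5,6,7,8}: Y {3,4,6,7}->{3,4}; W {3,4,5,7,8}->{3,4,5}; X {2,3,5,6,7,8}->{6,7,8} => REVISION
Constraint 2 (W != Z) on D(W)={3,4,5} D(Z)={2,4,5,6,7,9}: no change => not a revision
Constraint 3 (Z < X) on D(Z)={2,4,5,6,7,9} D(X)={6,7,8}: Z {2,4,5,6,7,9}->{2,4,5,6,7} => REVISION
Total revisions = 2

Answer: 2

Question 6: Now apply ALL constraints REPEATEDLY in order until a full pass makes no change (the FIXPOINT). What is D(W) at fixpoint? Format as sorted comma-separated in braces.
Answer: {3,4,5}

Derivation:
pass 0 (initial): D(W)={3,4,5,7,8}
pass 1: W {3,4,5,7,8}->{3,4,5}; X {2,3,5,6,7,8}->{6,7,8}; Y {3,4,6,7}->{3,4}; Z {2,4,5,6,7,9}->{2,4,5,6,7}
pass 2: no change
Fixpoint after 2 passes: D(W) = {3,4,5}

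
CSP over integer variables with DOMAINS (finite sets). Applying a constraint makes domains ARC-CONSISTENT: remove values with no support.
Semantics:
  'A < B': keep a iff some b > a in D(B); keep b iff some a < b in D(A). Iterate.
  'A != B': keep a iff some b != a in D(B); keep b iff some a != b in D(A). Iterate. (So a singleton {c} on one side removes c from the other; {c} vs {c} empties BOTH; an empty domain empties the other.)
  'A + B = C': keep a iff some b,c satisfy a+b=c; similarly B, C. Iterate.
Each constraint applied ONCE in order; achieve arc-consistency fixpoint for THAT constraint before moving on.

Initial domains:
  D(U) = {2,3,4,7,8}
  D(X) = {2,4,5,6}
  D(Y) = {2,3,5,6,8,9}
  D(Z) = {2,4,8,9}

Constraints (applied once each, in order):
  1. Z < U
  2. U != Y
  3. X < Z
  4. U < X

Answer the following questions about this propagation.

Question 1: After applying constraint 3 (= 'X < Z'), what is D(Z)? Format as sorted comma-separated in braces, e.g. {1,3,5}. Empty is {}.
Answer: {4}

Derivation:
Constraint 1 (Z < U) on D(Z)={2,4,8,9} D(U)={2,3,4,7,8}: Z {2,4,8,9}->{2,4}; U {2,3,4,7,8}->{3,4,7,8}
Constraint 2 (U != Y) on D(U)={3,4,7,8} D(Y)={2,3,5,6,8,9}: no change
Constraint 3 (X < Z) on D(X)={2,4,5,6} D(Z)={2,4}: X {2,4,5,6}->{2}; Z {2,4}->{4}
So after constraint 3: D(Z) = {4}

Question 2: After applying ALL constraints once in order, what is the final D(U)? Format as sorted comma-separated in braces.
Answer: {}

Derivation:
Constraint 1 (Z < U) on D(Z)={2,4,8,9} D(U)={2,3,4,7,8}: Z {2,4,8,9}->{2,4}; U {2,3,4,7,8}->{3,4,7,8}
Constraint 2 (U != Y) on D(U)={3,4,7,8} D(Y)={2,3,5,6,8,9}: no change
Constraint 3 (X < Z) on D(X)={2,4,5,6} D(Z)={2,4}: X {2,4,5,6}->{2}; Z {2,4}->{4}
Constraint 4 (U < X) on D(U)={3,4,7,8} D(X)={2}: U {3,4,7,8}->{}; X {2}->{}
So after all 4 constraints: D(U) = {}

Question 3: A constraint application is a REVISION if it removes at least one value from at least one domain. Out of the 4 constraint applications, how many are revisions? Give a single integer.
Constraint 1 (Z < U) on D(Z)={2,4,8,9} D(U)={2,3,4,7,8}: Z {2,4,8,9}->{2,4}; U {2,3,4,7,8}->{3,4,7,8} => REVISION
Constraint 2 (U != Y) on D(U)={3,4,7,8} D(Y)={2,3,5,6,8,9}: no change => not a revision
Constraint 3 (X < Z) on D(X)={2,4,5,6} D(Z)={2,4}: X {2,4,5,6}->{2}; Z {2,4}->{4} => REVISION
Constraint 4 (U < X) on D(U)={3,4,7,8} D(X)={2}: U {3,4,7,8}->{}; X {2}->{} => REVISION
Total revisions = 3

Answer: 3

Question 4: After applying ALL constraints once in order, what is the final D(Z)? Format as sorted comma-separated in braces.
Constraint 1 (Z < U) on D(Z)={2,4,8,9} D(U)={2,3,4,7,8}: Z {2,4,8,9}->{2,4}; U {2,3,4,7,8}->{3,4,7,8}
Constraint 2 (U != Y) on D(U)={3,4,7,8} D(Y)={2,3,5,6,8,9}: no change
Constraint 3 (X < Z) on D(X)={2,4,5,6} D(Z)={2,4}: X {2,4,5,6}->{2}; Z {2,4}->{4}
Constraint 4 (U < X) on D(U)={3,4,7,8} D(X)={2}: U {3,4,7,8}->{}; X {2}->{}
So after all 4 constraints: D(Z) = {4}

Answer: {4}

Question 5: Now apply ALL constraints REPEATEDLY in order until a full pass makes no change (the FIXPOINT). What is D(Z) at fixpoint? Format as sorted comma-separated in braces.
Answer: {}

Derivation:
pass 0 (initial): D(Z)={2,4,8,9}
pass 1: U {2,3,4,7,8}->{}; X {2,4,5,6}->{}; Z {2,4,8,9}->{4}
pass 2: Y {2,3,5,6,8,9}->{}; Z {4}->{}
pass 3: no change
Fixpoint after 3 passes: D(Z) = {}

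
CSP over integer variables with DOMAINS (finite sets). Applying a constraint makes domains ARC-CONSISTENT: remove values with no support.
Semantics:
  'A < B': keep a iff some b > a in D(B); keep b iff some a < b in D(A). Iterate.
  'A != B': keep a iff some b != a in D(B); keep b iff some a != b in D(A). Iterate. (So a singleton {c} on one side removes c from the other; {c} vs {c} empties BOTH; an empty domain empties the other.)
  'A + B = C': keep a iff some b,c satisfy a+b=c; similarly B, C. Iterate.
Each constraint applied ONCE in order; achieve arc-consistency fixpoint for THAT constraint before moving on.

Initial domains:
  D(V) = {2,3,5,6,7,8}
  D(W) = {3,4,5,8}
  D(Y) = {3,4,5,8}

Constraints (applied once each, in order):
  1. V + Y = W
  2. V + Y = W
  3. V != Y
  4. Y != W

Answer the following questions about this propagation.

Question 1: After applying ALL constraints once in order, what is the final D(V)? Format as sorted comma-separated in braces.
Constraint 1 (V + Y = W) on D(V)={2,3,5,6,7,8} D(Y)={3,4,5,8} D(W)={3,4,5,8}: V {2,3,5,6,7,8}->{2,3,5}; Y {3,4,5,8}->{3,5}; W {3,4,5,8}->{5,8}
Constraint 2 (V + Y = W) on D(V)={2,3,5} D(Y)={3,5} D(W)={5,8}: no change
Constraint 3 (V != Y) on D(V)={2,3,5} D(Y)={3,5}: no change
Constraint 4 (Y != W) on D(Y)={3,5} D(W)={5,8}: no change
So after all 4 constraints: D(V) = {2,3,5}

Answer: {2,3,5}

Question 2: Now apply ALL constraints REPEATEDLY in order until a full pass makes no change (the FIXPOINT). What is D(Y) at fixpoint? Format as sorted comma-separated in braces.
Answer: {3,5}

Derivation:
pass 0 (initial): D(Y)={3,4,5,8}
pass 1: V {2,3,5,6,7,8}->{2,3,5}; W {3,4,5,8}->{5,8}; Y {3,4,5,8}->{3,5}
pass 2: no change
Fixpoint after 2 passes: D(Y) = {3,5}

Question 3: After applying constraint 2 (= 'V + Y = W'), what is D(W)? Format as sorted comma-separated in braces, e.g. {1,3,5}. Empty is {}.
Answer: {5,8}

Derivation:
Constraint 1 (V + Y = W) on D(V)={2,3,5,6,7,8} D(Y)={3,4,5,8} D(W)={3,4,5,8}: V {2,3,5,6,7,8}->{2,3,5}; Y {3,4,5,8}->{3,5}; W {3,4,5,8}->{5,8}
Constraint 2 (V + Y = W) on D(V)={2,3,5} D(Y)={3,5} D(W)={5,8}: no change
So after constraint 2: D(W) = {5,8}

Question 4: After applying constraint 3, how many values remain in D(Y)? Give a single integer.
Constraint 1 (V + Y = W) on D(V)={2,3,5,6,7,8} D(Y)={3,4,5,8} D(W)={3,4,5,8}: V {2,3,5,6,7,8}->{2,3,5}; Y {3,4,5,8}->{3,5}; W {3,4,5,8}->{5,8}
Constraint 2 (V + Y = W) on D(V)={2,3,5} D(Y)={3,5} D(W)={5,8}: no change
Constraint 3 (V != Y) on D(V)={2,3,5} D(Y)={3,5}: no change
So after constraint 3: D(Y)={3,5}, size = 2

Answer: 2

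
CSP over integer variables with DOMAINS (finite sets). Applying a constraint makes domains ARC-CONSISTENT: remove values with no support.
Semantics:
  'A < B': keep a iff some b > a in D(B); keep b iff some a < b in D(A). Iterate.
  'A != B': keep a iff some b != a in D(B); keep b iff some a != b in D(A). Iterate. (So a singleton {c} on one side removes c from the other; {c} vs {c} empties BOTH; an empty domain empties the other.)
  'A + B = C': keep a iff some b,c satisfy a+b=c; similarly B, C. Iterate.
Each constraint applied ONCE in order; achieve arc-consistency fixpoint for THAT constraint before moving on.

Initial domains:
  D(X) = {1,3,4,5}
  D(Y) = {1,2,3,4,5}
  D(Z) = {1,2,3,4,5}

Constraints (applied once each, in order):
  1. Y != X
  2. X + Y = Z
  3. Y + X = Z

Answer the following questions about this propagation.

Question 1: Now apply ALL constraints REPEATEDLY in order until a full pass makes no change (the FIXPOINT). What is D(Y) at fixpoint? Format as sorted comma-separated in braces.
Answer: {1,2,3,4}

Derivation:
pass 0 (initial): D(Y)={1,2,3,4,5}
pass 1: X {1,3,4,5}->{1,3,4}; Y {1,2,3,4,5}->{1,2,3,4}; Z {1,2,3,4,5}->{2,3,4,5}
pass 2: no change
Fixpoint after 2 passes: D(Y) = {1,2,3,4}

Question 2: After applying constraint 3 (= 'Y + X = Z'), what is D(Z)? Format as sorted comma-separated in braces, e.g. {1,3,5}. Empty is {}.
Answer: {2,3,4,5}

Derivation:
Constraint 1 (Y != X) on D(Y)={1,2,3,4,5} D(X)={1,3,4,5}: no change
Constraint 2 (X + Y = Z) on D(X)={1,3,4,5} D(Y)={1,2,3,4,5} D(Z)={1,2,3,4,5}: X {1,3,4,5}->{1,3,4}; Y {1,2,3,4,5}->{1,2,3,4}; Z {1,2,3,4,5}->{2,3,4,5}
Constraint 3 (Y + X = Z) on D(Y)={1,2,3,4} D(X)={1,3,4} D(Z)={2,3,4,5}: no change
So after constraint 3: D(Z) = {2,3,4,5}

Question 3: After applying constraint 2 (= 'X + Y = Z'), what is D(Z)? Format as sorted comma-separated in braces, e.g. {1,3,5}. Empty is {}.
Constraint 1 (Y != X) on D(Y)={1,2,3,4,5} D(X)={1,3,4,5}: no change
Constraint 2 (X + Y = Z) on D(X)={1,3,4,5} D(Y)={1,2,3,4,5} D(Z)={1,2,3,4,5}: X {1,3,4,5}->{1,3,4}; Y {1,2,3,4,5}->{1,2,3,4}; Z {1,2,3,4,5}->{2,3,4,5}
So after constraint 2: D(Z) = {2,3,4,5}

Answer: {2,3,4,5}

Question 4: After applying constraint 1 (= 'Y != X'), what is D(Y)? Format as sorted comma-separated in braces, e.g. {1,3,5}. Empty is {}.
Answer: {1,2,3,4,5}

Derivation:
Constraint 1 (Y != X) on D(Y)={1,2,3,4,5} D(X)={1,3,4,5}: no change
So after constraint 1: D(Y) = {1,2,3,4,5}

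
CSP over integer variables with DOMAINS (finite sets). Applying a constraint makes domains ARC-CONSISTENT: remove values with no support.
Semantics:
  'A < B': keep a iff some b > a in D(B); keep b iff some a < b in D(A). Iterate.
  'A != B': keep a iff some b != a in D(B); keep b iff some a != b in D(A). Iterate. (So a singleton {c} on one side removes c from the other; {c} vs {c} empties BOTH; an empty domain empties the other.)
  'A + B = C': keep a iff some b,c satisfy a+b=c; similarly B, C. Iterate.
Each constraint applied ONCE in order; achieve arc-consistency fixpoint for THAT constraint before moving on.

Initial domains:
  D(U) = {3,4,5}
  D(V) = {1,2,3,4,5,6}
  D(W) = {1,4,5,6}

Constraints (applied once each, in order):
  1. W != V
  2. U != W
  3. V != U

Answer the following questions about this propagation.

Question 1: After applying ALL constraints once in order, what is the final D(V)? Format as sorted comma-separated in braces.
Answer: {1,2,3,4,5,6}

Derivation:
Constraint 1 (W != V) on D(W)={1,4,5,6} D(V)={1,2,3,4,5,6}: no change
Constraint 2 (U != W) on D(U)={3,4,5} D(W)={1,4,5,6}: no change
Constraint 3 (V != U) on D(V)={1,2,3,4,5,6} D(U)={3,4,5}: no change
So after all 3 constraints: D(V) = {1,2,3,4,5,6}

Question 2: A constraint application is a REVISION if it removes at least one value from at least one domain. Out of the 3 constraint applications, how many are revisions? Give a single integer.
Constraint 1 (W != V) on D(W)={1,4,5,6} D(V)={1,2,3,4,5,6}: no change => not a revision
Constraint 2 (U != W) on D(U)={3,4,5} D(W)={1,4,5,6}: no change => not a revision
Constraint 3 (V != U) on D(V)={1,2,3,4,5,6} D(U)={3,4,5}: no change => not a revision
Total revisions = 0

Answer: 0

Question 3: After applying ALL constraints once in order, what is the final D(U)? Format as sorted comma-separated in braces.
Constraint 1 (W != V) on D(W)={1,4,5,6} D(V)={1,2,3,4,5,6}: no change
Constraint 2 (U != W) on D(U)={3,4,5} D(W)={1,4,5,6}: no change
Constraint 3 (V != U) on D(V)={1,2,3,4,5,6} D(U)={3,4,5}: no change
So after all 3 constraints: D(U) = {3,4,5}

Answer: {3,4,5}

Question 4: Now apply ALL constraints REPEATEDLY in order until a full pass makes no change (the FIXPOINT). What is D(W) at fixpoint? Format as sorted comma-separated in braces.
pass 0 (initial): D(W)={1,4,5,6}
pass 1: no change
Fixpoint after 1 passes: D(W) = {1,4,5,6}

Answer: {1,4,5,6}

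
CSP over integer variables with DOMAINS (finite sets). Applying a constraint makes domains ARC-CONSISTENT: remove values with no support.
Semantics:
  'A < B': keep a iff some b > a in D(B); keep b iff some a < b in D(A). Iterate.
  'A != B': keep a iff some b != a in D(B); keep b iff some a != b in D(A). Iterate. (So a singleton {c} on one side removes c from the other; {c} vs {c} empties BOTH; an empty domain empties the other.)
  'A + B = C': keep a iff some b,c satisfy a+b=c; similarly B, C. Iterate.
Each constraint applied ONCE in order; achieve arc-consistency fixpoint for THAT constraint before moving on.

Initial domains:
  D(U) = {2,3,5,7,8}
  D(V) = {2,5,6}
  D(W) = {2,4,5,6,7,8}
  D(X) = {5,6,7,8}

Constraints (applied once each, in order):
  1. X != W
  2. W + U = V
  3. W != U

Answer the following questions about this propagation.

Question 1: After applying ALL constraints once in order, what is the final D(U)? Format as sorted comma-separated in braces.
Answer: {2,3}

Derivation:
Constraint 1 (X != W) on D(X)={5,6,7,8} D(W)={2,4,5,6,7,8}: no change
Constraint 2 (W + U = V) on D(W)={2,4,5,6,7,8} D(U)={2,3,5,7,8} D(V)={2,5,6}: W {2,4,5,6,7,8}->{2,4}; U {2,3,5,7,8}->{2,3}; V {2,5,6}->{5,6}
Constraint 3 (W != U) on D(W)={2,4} D(U)={2,3}: no change
So after all 3 constraints: D(U) = {2,3}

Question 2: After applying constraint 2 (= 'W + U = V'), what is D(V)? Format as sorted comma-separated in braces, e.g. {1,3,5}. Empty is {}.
Answer: {5,6}

Derivation:
Constraint 1 (X != W) on D(X)={5,6,7,8} D(W)={2,4,5,6,7,8}: no change
Constraint 2 (W + U = V) on D(W)={2,4,5,6,7,8} D(U)={2,3,5,7,8} D(V)={2,5,6}: W {2,4,5,6,7,8}->{2,4}; U {2,3,5,7,8}->{2,3}; V {2,5,6}->{5,6}
So after constraint 2: D(V) = {5,6}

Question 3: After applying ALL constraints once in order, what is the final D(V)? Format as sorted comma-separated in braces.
Constraint 1 (X != W) on D(X)={5,6,7,8} D(W)={2,4,5,6,7,8}: no change
Constraint 2 (W + U = V) on D(W)={2,4,5,6,7,8} D(U)={2,3,5,7,8} D(V)={2,5,6}: W {2,4,5,6,7,8}->{2,4}; U {2,3,5,7,8}->{2,3}; V {2,5,6}->{5,6}
Constraint 3 (W != U) on D(W)={2,4} D(U)={2,3}: no change
So after all 3 constraints: D(V) = {5,6}

Answer: {5,6}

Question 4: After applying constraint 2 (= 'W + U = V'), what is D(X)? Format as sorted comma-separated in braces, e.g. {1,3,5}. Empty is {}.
Answer: {5,6,7,8}

Derivation:
Constraint 1 (X != W) on D(X)={5,6,7,8} D(W)={2,4,5,6,7,8}: no change
Constraint 2 (W + U = V) on D(W)={2,4,5,6,7,8} D(U)={2,3,5,7,8} D(V)={2,5,6}: W {2,4,5,6,7,8}->{2,4}; U {2,3,5,7,8}->{2,3}; V {2,5,6}->{5,6}
So after constraint 2: D(X) = {5,6,7,8}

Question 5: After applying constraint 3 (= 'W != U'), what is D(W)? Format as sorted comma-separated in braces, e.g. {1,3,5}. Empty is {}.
Answer: {2,4}

Derivation:
Constraint 1 (X != W) on D(X)={5,6,7,8} D(W)={2,4,5,6,7,8}: no change
Constraint 2 (W + U = V) on D(W)={2,4,5,6,7,8} D(U)={2,3,5,7,8} D(V)={2,5,6}: W {2,4,5,6,7,8}->{2,4}; U {2,3,5,7,8}->{2,3}; V {2,5,6}->{5,6}
Constraint 3 (W != U) on D(W)={2,4} D(U)={2,3}: no change
So after constraint 3: D(W) = {2,4}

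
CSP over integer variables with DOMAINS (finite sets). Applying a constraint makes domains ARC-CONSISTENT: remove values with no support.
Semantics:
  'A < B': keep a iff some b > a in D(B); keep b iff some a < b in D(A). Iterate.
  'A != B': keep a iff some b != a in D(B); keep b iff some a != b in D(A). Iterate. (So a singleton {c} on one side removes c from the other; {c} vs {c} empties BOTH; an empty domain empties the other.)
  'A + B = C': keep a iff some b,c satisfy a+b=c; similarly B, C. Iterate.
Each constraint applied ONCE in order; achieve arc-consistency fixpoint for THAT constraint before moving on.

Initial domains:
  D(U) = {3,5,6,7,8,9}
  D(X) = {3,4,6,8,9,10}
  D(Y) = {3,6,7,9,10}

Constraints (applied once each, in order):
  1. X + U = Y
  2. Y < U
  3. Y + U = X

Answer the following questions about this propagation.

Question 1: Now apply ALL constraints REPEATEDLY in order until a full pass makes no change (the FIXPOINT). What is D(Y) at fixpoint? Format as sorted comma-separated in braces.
Answer: {}

Derivation:
pass 0 (initial): D(Y)={3,6,7,9,10}
pass 1: U {3,5,6,7,8,9}->{}; X {3,4,6,8,9,10}->{}; Y {3,6,7,9,10}->{}
pass 2: no change
Fixpoint after 2 passes: D(Y) = {}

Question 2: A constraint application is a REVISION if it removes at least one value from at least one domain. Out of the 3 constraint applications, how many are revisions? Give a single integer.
Answer: 3

Derivation:
Constraint 1 (X + U = Y) on D(X)={3,4,6,8,9,10} D(U)={3,5,6,7,8,9} D(Y)={3,6,7,9,10}: X {3,4,6,8,9,10}->{3,4,6}; U {3,5,6,7,8,9}->{3,5,6,7}; Y {3,6,7,9,10}->{6,7,9,10} => REVISION
Constraint 2 (Y < U) on D(Y)={6,7,9,10} D(U)={3,5,6,7}: Y {6,7,9,10}->{6}; U {3,5,6,7}->{7} => REVISION
Constraint 3 (Y + U = X) on D(Y)={6} D(U)={7} D(X)={3,4,6}: Y {6}->{}; U {7}->{}; X {3,4,6}->{} => REVISION
Total revisions = 3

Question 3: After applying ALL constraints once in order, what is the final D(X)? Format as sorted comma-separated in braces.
Answer: {}

Derivation:
Constraint 1 (X + U = Y) on D(X)={3,4,6,8,9,10} D(U)={3,5,6,7,8,9} D(Y)={3,6,7,9,10}: X {3,4,6,8,9,10}->{3,4,6}; U {3,5,6,7,8,9}->{3,5,6,7}; Y {3,6,7,9,10}->{6,7,9,10}
Constraint 2 (Y < U) on D(Y)={6,7,9,10} D(U)={3,5,6,7}: Y {6,7,9,10}->{6}; U {3,5,6,7}->{7}
Constraint 3 (Y + U = X) on D(Y)={6} D(U)={7} D(X)={3,4,6}: Y {6}->{}; U {7}->{}; X {3,4,6}->{}
So after all 3 constraints: D(X) = {}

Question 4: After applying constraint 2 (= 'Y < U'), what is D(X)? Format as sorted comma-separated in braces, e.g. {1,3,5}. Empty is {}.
Answer: {3,4,6}

Derivation:
Constraint 1 (X + U = Y) on D(X)={3,4,6,8,9,10} D(U)={3,5,6,7,8,9} D(Y)={3,6,7,9,10}: X {3,4,6,8,9,10}->{3,4,6}; U {3,5,6,7,8,9}->{3,5,6,7}; Y {3,6,7,9,10}->{6,7,9,10}
Constraint 2 (Y < U) on D(Y)={6,7,9,10} D(U)={3,5,6,7}: Y {6,7,9,10}->{6}; U {3,5,6,7}->{7}
So after constraint 2: D(X) = {3,4,6}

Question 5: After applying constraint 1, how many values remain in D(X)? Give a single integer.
Constraint 1 (X + U = Y) on D(X)={3,4,6,8,9,10} D(U)={3,5,6,7,8,9} D(Y)={3,6,7,9,10}: X {3,4,6,8,9,10}->{3,4,6}; U {3,5,6,7,8,9}->{3,5,6,7}; Y {3,6,7,9,10}->{6,7,9,10}
So after constraint 1: D(X)={3,4,6}, size = 3

Answer: 3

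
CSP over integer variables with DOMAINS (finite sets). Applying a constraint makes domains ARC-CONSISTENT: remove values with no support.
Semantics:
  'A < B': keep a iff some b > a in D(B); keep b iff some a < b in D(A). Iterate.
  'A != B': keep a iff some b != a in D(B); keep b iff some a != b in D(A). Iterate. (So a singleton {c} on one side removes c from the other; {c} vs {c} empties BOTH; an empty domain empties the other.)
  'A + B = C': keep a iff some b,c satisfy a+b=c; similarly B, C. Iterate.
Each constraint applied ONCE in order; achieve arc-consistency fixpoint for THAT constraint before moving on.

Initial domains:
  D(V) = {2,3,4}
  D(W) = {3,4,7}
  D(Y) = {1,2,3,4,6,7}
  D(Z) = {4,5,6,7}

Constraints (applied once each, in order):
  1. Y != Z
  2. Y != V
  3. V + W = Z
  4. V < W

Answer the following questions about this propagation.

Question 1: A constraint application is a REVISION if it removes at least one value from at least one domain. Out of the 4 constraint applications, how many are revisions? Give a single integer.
Constraint 1 (Y != Z) on D(Y)={1,2,3,4,6,7} D(Z)={4,5,6,7}: no change => not a revision
Constraint 2 (Y != V) on D(Y)={1,2,3,4,6,7} D(V)={2,3,4}: no change => not a revision
Constraint 3 (V + W = Z) on D(V)={2,3,4} D(W)={3,4,7} D(Z)={4,5,6,7}: W {3,4,7}->{3,4}; Z {4,5,6,7}->{5,6,7} => REVISION
Constraint 4 (V < W) on D(V)={2,3,4} D(W)={3,4}: V {2,3,4}->{2,3} => REVISION
Total revisions = 2

Answer: 2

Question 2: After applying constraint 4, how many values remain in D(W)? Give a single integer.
Answer: 2

Derivation:
Constraint 1 (Y != Z) on D(Y)={1,2,3,4,6,7} D(Z)={4,5,6,7}: no change
Constraint 2 (Y != V) on D(Y)={1,2,3,4,6,7} D(V)={2,3,4}: no change
Constraint 3 (V + W = Z) on D(V)={2,3,4} D(W)={3,4,7} D(Z)={4,5,6,7}: W {3,4,7}->{3,4}; Z {4,5,6,7}->{5,6,7}
Constraint 4 (V < W) on D(V)={2,3,4} D(W)={3,4}: V {2,3,4}->{2,3}
So after constraint 4: D(W)={3,4}, size = 2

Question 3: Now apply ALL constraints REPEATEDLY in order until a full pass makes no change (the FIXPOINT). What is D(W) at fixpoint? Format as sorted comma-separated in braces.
pass 0 (initial): D(W)={3,4,7}
pass 1: V {2,3,4}->{2,3}; W {3,4,7}->{3,4}; Z {4,5,6,7}->{5,6,7}
pass 2: no change
Fixpoint after 2 passes: D(W) = {3,4}

Answer: {3,4}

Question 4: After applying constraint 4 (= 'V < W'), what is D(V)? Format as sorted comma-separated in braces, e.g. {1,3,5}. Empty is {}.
Constraint 1 (Y != Z) on D(Y)={1,2,3,4,6,7} D(Z)={4,5,6,7}: no change
Constraint 2 (Y != V) on D(Y)={1,2,3,4,6,7} D(V)={2,3,4}: no change
Constraint 3 (V + W = Z) on D(V)={2,3,4} D(W)={3,4,7} D(Z)={4,5,6,7}: W {3,4,7}->{3,4}; Z {4,5,6,7}->{5,6,7}
Constraint 4 (V < W) on D(V)={2,3,4} D(W)={3,4}: V {2,3,4}->{2,3}
So after constraint 4: D(V) = {2,3}

Answer: {2,3}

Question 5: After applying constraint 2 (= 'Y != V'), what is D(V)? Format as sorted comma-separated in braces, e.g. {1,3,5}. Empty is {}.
Answer: {2,3,4}

Derivation:
Constraint 1 (Y != Z) on D(Y)={1,2,3,4,6,7} D(Z)={4,5,6,7}: no change
Constraint 2 (Y != V) on D(Y)={1,2,3,4,6,7} D(V)={2,3,4}: no change
So after constraint 2: D(V) = {2,3,4}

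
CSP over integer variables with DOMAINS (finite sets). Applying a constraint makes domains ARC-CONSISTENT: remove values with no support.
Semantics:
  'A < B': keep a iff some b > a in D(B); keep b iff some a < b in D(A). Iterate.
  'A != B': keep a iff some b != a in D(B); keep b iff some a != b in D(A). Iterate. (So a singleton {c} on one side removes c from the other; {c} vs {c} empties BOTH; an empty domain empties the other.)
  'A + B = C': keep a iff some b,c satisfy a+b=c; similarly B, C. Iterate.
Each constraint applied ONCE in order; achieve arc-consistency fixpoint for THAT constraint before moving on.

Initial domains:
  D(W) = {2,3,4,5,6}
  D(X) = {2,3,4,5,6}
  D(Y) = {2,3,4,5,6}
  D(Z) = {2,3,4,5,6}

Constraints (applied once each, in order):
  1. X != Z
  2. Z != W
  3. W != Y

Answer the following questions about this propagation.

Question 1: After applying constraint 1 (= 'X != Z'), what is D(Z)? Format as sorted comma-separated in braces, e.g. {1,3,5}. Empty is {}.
Answer: {2,3,4,5,6}

Derivation:
Constraint 1 (X != Z) on D(X)={2,3,4,5,6} D(Z)={2,3,4,5,6}: no change
So after constraint 1: D(Z) = {2,3,4,5,6}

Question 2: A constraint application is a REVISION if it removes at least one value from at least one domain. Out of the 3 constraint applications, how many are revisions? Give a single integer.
Constraint 1 (X != Z) on D(X)={2,3,4,5,6} D(Z)={2,3,4,5,6}: no change => not a revision
Constraint 2 (Z != W) on D(Z)={2,3,4,5,6} D(W)={2,3,4,5,6}: no change => not a revision
Constraint 3 (W != Y) on D(W)={2,3,4,5,6} D(Y)={2,3,4,5,6}: no change => not a revision
Total revisions = 0

Answer: 0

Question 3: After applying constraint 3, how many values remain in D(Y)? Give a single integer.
Constraint 1 (X != Z) on D(X)={2,3,4,5,6} D(Z)={2,3,4,5,6}: no change
Constraint 2 (Z != W) on D(Z)={2,3,4,5,6} D(W)={2,3,4,5,6}: no change
Constraint 3 (W != Y) on D(W)={2,3,4,5,6} D(Y)={2,3,4,5,6}: no change
So after constraint 3: D(Y)={2,3,4,5,6}, size = 5

Answer: 5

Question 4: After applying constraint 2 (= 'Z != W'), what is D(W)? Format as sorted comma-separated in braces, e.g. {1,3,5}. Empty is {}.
Answer: {2,3,4,5,6}

Derivation:
Constraint 1 (X != Z) on D(X)={2,3,4,5,6} D(Z)={2,3,4,5,6}: no change
Constraint 2 (Z != W) on D(Z)={2,3,4,5,6} D(W)={2,3,4,5,6}: no change
So after constraint 2: D(W) = {2,3,4,5,6}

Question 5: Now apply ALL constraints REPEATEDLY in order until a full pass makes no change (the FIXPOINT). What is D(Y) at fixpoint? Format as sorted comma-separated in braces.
Answer: {2,3,4,5,6}

Derivation:
pass 0 (initial): D(Y)={2,3,4,5,6}
pass 1: no change
Fixpoint after 1 passes: D(Y) = {2,3,4,5,6}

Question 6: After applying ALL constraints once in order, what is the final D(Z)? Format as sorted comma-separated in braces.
Answer: {2,3,4,5,6}

Derivation:
Constraint 1 (X != Z) on D(X)={2,3,4,5,6} D(Z)={2,3,4,5,6}: no change
Constraint 2 (Z != W) on D(Z)={2,3,4,5,6} D(W)={2,3,4,5,6}: no change
Constraint 3 (W != Y) on D(W)={2,3,4,5,6} D(Y)={2,3,4,5,6}: no change
So after all 3 constraints: D(Z) = {2,3,4,5,6}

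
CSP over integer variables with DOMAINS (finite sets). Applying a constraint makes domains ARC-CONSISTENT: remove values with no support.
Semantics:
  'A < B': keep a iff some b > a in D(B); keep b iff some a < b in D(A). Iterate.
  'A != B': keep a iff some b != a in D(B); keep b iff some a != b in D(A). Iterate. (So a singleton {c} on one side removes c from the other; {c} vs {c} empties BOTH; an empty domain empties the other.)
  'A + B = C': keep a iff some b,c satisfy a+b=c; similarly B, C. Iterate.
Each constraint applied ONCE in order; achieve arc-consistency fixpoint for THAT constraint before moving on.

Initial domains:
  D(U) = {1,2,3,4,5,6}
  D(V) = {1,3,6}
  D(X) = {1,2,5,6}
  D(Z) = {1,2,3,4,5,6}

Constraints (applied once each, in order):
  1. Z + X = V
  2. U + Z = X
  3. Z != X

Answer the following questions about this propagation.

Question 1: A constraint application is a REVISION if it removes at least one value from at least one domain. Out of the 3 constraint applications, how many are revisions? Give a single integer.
Answer: 2

Derivation:
Constraint 1 (Z + X = V) on D(Z)={1,2,3,4,5,6} D(X)={1,2,5,6} D(V)={1,3,6}: Z {1,2,3,4,5,6}->{1,2,4,5}; X {1,2,5,6}->{1,2,5}; V {1,3,6}->{3,6} => REVISION
Constraint 2 (U + Z = X) on D(U)={1,2,3,4,5,6} D(Z)={1,2,4,5} D(X)={1,2,5}: U {1,2,3,4,5,6}->{1,3,4}; Z {1,2,4,5}->{1,2,4}; X {1,2,5}->{2,5} => REVISION
Constraint 3 (Z != X) on D(Z)={1,2,4} D(X)={2,5}: no change => not a revision
Total revisions = 2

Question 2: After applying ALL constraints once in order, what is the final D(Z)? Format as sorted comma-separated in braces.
Constraint 1 (Z + X = V) on D(Z)={1,2,3,4,5,6} D(X)={1,2,5,6} D(V)={1,3,6}: Z {1,2,3,4,5,6}->{1,2,4,5}; X {1,2,5,6}->{1,2,5}; V {1,3,6}->{3,6}
Constraint 2 (U + Z = X) on D(U)={1,2,3,4,5,6} D(Z)={1,2,4,5} D(X)={1,2,5}: U {1,2,3,4,5,6}->{1,3,4}; Z {1,2,4,5}->{1,2,4}; X {1,2,5}->{2,5}
Constraint 3 (Z != X) on D(Z)={1,2,4} D(X)={2,5}: no change
So after all 3 constraints: D(Z) = {1,2,4}

Answer: {1,2,4}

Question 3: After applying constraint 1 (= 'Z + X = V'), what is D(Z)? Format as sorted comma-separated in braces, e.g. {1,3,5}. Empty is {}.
Constraint 1 (Z + X = V) on D(Z)={1,2,3,4,5,6} D(X)={1,2,5,6} D(V)={1,3,6}: Z {1,2,3,4,5,6}->{1,2,4,5}; X {1,2,5,6}->{1,2,5}; V {1,3,6}->{3,6}
So after constraint 1: D(Z) = {1,2,4,5}

Answer: {1,2,4,5}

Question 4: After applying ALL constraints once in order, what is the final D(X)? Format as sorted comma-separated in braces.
Answer: {2,5}

Derivation:
Constraint 1 (Z + X = V) on D(Z)={1,2,3,4,5,6} D(X)={1,2,5,6} D(V)={1,3,6}: Z {1,2,3,4,5,6}->{1,2,4,5}; X {1,2,5,6}->{1,2,5}; V {1,3,6}->{3,6}
Constraint 2 (U + Z = X) on D(U)={1,2,3,4,5,6} D(Z)={1,2,4,5} D(X)={1,2,5}: U {1,2,3,4,5,6}->{1,3,4}; Z {1,2,4,5}->{1,2,4}; X {1,2,5}->{2,5}
Constraint 3 (Z != X) on D(Z)={1,2,4} D(X)={2,5}: no change
So after all 3 constraints: D(X) = {2,5}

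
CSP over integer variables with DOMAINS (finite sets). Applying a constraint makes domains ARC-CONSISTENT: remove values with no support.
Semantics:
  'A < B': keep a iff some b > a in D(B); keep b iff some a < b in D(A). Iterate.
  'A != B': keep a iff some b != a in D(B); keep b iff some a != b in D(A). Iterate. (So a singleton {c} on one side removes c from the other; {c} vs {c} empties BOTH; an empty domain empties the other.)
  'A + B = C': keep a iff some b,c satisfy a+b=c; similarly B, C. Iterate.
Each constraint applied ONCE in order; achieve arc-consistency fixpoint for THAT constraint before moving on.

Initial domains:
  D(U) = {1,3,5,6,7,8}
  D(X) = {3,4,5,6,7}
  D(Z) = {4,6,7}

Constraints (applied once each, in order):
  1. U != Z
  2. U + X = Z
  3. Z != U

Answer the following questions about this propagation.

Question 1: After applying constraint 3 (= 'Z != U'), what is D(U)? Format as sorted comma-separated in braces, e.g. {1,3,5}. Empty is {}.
Answer: {1,3}

Derivation:
Constraint 1 (U != Z) on D(U)={1,3,5,6,7,8} D(Z)={4,6,7}: no change
Constraint 2 (U + X = Z) on D(U)={1,3,5,6,7,8} D(X)={3,4,5,6,7} D(Z)={4,6,7}: U {1,3,5,6,7,8}->{1,3}; X {3,4,5,6,7}->{3,4,5,6}
Constraint 3 (Z != U) on D(Z)={4,6,7} D(U)={1,3}: no change
So after constraint 3: D(U) = {1,3}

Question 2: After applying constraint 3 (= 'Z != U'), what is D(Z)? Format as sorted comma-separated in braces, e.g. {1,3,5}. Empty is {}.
Answer: {4,6,7}

Derivation:
Constraint 1 (U != Z) on D(U)={1,3,5,6,7,8} D(Z)={4,6,7}: no change
Constraint 2 (U + X = Z) on D(U)={1,3,5,6,7,8} D(X)={3,4,5,6,7} D(Z)={4,6,7}: U {1,3,5,6,7,8}->{1,3}; X {3,4,5,6,7}->{3,4,5,6}
Constraint 3 (Z != U) on D(Z)={4,6,7} D(U)={1,3}: no change
So after constraint 3: D(Z) = {4,6,7}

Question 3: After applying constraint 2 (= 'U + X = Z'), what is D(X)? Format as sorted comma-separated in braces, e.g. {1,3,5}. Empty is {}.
Constraint 1 (U != Z) on D(U)={1,3,5,6,7,8} D(Z)={4,6,7}: no change
Constraint 2 (U + X = Z) on D(U)={1,3,5,6,7,8} D(X)={3,4,5,6,7} D(Z)={4,6,7}: U {1,3,5,6,7,8}->{1,3}; X {3,4,5,6,7}->{3,4,5,6}
So after constraint 2: D(X) = {3,4,5,6}

Answer: {3,4,5,6}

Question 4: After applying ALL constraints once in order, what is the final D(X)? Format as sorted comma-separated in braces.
Constraint 1 (U != Z) on D(U)={1,3,5,6,7,8} D(Z)={4,6,7}: no change
Constraint 2 (U + X = Z) on D(U)={1,3,5,6,7,8} D(X)={3,4,5,6,7} D(Z)={4,6,7}: U {1,3,5,6,7,8}->{1,3}; X {3,4,5,6,7}->{3,4,5,6}
Constraint 3 (Z != U) on D(Z)={4,6,7} D(U)={1,3}: no change
So after all 3 constraints: D(X) = {3,4,5,6}

Answer: {3,4,5,6}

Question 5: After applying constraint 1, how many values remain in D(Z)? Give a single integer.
Constraint 1 (U != Z) on D(U)={1,3,5,6,7,8} D(Z)={4,6,7}: no change
So after constraint 1: D(Z)={4,6,7}, size = 3

Answer: 3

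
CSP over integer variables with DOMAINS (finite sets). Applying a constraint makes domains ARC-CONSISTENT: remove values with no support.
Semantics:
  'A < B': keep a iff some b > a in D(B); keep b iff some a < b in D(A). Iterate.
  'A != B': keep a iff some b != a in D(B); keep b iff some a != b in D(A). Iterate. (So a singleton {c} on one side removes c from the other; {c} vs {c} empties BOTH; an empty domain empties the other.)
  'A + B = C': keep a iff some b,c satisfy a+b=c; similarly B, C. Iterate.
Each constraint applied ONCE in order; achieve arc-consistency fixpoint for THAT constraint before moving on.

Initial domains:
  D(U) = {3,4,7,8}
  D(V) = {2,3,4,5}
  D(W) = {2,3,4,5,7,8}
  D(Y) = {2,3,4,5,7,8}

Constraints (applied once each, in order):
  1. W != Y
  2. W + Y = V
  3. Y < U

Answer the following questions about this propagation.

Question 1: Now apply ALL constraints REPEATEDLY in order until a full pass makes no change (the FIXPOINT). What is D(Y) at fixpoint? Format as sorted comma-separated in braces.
Answer: {2,3}

Derivation:
pass 0 (initial): D(Y)={2,3,4,5,7,8}
pass 1: V {2,3,4,5}->{4,5}; W {2,3,4,5,7,8}->{2,3}; Y {2,3,4,5,7,8}->{2,3}
pass 2: no change
Fixpoint after 2 passes: D(Y) = {2,3}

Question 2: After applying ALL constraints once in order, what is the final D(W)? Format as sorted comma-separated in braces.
Constraint 1 (W != Y) on D(W)={2,3,4,5,7,8} D(Y)={2,3,4,5,7,8}: no change
Constraint 2 (W + Y = V) on D(W)={2,3,4,5,7,8} D(Y)={2,3,4,5,7,8} D(V)={2,3,4,5}: W {2,3,4,5,7,8}->{2,3}; Y {2,3,4,5,7,8}->{2,3}; V {2,3,4,5}->{4,5}
Constraint 3 (Y < U) on D(Y)={2,3} D(U)={3,4,7,8}: no change
So after all 3 constraints: D(W) = {2,3}

Answer: {2,3}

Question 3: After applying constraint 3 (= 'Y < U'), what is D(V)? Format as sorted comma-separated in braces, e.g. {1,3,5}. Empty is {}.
Answer: {4,5}

Derivation:
Constraint 1 (W != Y) on D(W)={2,3,4,5,7,8} D(Y)={2,3,4,5,7,8}: no change
Constraint 2 (W + Y = V) on D(W)={2,3,4,5,7,8} D(Y)={2,3,4,5,7,8} D(V)={2,3,4,5}: W {2,3,4,5,7,8}->{2,3}; Y {2,3,4,5,7,8}->{2,3}; V {2,3,4,5}->{4,5}
Constraint 3 (Y < U) on D(Y)={2,3} D(U)={3,4,7,8}: no change
So after constraint 3: D(V) = {4,5}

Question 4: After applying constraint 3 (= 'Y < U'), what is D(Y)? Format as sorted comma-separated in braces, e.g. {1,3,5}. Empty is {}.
Constraint 1 (W != Y) on D(W)={2,3,4,5,7,8} D(Y)={2,3,4,5,7,8}: no change
Constraint 2 (W + Y = V) on D(W)={2,3,4,5,7,8} D(Y)={2,3,4,5,7,8} D(V)={2,3,4,5}: W {2,3,4,5,7,8}->{2,3}; Y {2,3,4,5,7,8}->{2,3}; V {2,3,4,5}->{4,5}
Constraint 3 (Y < U) on D(Y)={2,3} D(U)={3,4,7,8}: no change
So after constraint 3: D(Y) = {2,3}

Answer: {2,3}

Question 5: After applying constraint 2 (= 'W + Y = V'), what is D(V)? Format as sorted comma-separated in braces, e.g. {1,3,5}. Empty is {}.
Answer: {4,5}

Derivation:
Constraint 1 (W != Y) on D(W)={2,3,4,5,7,8} D(Y)={2,3,4,5,7,8}: no change
Constraint 2 (W + Y = V) on D(W)={2,3,4,5,7,8} D(Y)={2,3,4,5,7,8} D(V)={2,3,4,5}: W {2,3,4,5,7,8}->{2,3}; Y {2,3,4,5,7,8}->{2,3}; V {2,3,4,5}->{4,5}
So after constraint 2: D(V) = {4,5}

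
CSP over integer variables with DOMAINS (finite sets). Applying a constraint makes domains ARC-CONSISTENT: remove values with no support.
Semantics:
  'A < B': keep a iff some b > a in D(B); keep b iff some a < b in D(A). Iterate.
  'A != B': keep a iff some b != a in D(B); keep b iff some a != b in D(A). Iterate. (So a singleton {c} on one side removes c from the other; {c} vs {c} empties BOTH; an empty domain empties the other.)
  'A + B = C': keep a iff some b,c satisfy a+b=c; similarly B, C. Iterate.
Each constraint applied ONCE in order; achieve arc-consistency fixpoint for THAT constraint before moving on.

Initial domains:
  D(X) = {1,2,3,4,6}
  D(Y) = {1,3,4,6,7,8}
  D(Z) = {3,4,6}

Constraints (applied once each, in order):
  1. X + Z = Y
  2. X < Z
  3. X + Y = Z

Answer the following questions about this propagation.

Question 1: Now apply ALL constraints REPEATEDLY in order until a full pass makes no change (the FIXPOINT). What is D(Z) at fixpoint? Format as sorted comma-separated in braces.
Answer: {}

Derivation:
pass 0 (initial): D(Z)={3,4,6}
pass 1: X {1,2,3,4,6}->{2}; Y {1,3,4,6,7,8}->{4}; Z {3,4,6}->{6}
pass 2: X {2}->{}; Y {4}->{}; Z {6}->{}
pass 3: no change
Fixpoint after 3 passes: D(Z) = {}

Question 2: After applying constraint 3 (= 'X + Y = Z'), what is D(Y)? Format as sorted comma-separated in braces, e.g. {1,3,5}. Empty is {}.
Answer: {4}

Derivation:
Constraint 1 (X + Z = Y) on D(X)={1,2,3,4,6} D(Z)={3,4,6} D(Y)={1,3,4,6,7,8}: X {1,2,3,4,6}->{1,2,3,4}; Y {1,3,4,6,7,8}->{4,6,7,8}
Constraint 2 (X < Z) on D(X)={1,2,3,4} D(Z)={3,4,6}: no change
Constraint 3 (X + Y = Z) on D(X)={1,2,3,4} D(Y)={4,6,7,8} D(Z)={3,4,6}: X {1,2,3,4}->{2}; Y {4,6,7,8}->{4}; Z {3,4,6}->{6}
So after constraint 3: D(Y) = {4}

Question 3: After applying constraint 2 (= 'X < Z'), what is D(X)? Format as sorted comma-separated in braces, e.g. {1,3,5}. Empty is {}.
Answer: {1,2,3,4}

Derivation:
Constraint 1 (X + Z = Y) on D(X)={1,2,3,4,6} D(Z)={3,4,6} D(Y)={1,3,4,6,7,8}: X {1,2,3,4,6}->{1,2,3,4}; Y {1,3,4,6,7,8}->{4,6,7,8}
Constraint 2 (X < Z) on D(X)={1,2,3,4} D(Z)={3,4,6}: no change
So after constraint 2: D(X) = {1,2,3,4}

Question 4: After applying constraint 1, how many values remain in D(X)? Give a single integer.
Constraint 1 (X + Z = Y) on D(X)={1,2,3,4,6} D(Z)={3,4,6} D(Y)={1,3,4,6,7,8}: X {1,2,3,4,6}->{1,2,3,4}; Y {1,3,4,6,7,8}->{4,6,7,8}
So after constraint 1: D(X)={1,2,3,4}, size = 4

Answer: 4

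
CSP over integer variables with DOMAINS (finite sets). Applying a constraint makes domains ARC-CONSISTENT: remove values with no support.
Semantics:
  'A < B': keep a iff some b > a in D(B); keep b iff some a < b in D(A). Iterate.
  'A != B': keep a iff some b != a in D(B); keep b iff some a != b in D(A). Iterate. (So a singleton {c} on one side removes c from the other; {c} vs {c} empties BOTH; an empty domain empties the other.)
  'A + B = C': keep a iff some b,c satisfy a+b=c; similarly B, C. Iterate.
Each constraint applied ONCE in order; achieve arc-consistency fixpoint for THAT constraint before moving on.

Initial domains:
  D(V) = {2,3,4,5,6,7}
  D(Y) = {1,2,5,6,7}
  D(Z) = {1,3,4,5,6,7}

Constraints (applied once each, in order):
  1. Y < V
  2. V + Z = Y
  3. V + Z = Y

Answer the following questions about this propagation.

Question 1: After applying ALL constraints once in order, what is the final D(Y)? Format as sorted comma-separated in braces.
Constraint 1 (Y < V) on D(Y)={1,2,5,6,7} D(V)={2,3,4,5,6,7}: Y {1,2,5,6,7}->{1,2,5,6}
Constraint 2 (V + Z = Y) on D(V)={2,3,4,5,6,7} D(Z)={1,3,4,5,6,7} D(Y)={1,2,5,6}: V {2,3,4,5,6,7}->{2,3,4,5}; Z {1,3,4,5,6,7}->{1,3,4}; Y {1,2,5,6}->{5,6}
Constraint 3 (V + Z = Y) on D(V)={2,3,4,5} D(Z)={1,3,4} D(Y)={5,6}: no change
So after all 3 constraints: D(Y) = {5,6}

Answer: {5,6}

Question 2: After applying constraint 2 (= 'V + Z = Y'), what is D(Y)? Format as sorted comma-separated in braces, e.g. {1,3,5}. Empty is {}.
Constraint 1 (Y < V) on D(Y)={1,2,5,6,7} D(V)={2,3,4,5,6,7}: Y {1,2,5,6,7}->{1,2,5,6}
Constraint 2 (V + Z = Y) on D(V)={2,3,4,5,6,7} D(Z)={1,3,4,5,6,7} D(Y)={1,2,5,6}: V {2,3,4,5,6,7}->{2,3,4,5}; Z {1,3,4,5,6,7}->{1,3,4}; Y {1,2,5,6}->{5,6}
So after constraint 2: D(Y) = {5,6}

Answer: {5,6}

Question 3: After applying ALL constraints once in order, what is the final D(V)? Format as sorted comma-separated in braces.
Constraint 1 (Y < V) on D(Y)={1,2,5,6,7} D(V)={2,3,4,5,6,7}: Y {1,2,5,6,7}->{1,2,5,6}
Constraint 2 (V + Z = Y) on D(V)={2,3,4,5,6,7} D(Z)={1,3,4,5,6,7} D(Y)={1,2,5,6}: V {2,3,4,5,6,7}->{2,3,4,5}; Z {1,3,4,5,6,7}->{1,3,4}; Y {1,2,5,6}->{5,6}
Constraint 3 (V + Z = Y) on D(V)={2,3,4,5} D(Z)={1,3,4} D(Y)={5,6}: no change
So after all 3 constraints: D(V) = {2,3,4,5}

Answer: {2,3,4,5}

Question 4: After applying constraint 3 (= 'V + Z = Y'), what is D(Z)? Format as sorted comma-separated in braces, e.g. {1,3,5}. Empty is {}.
Answer: {1,3,4}

Derivation:
Constraint 1 (Y < V) on D(Y)={1,2,5,6,7} D(V)={2,3,4,5,6,7}: Y {1,2,5,6,7}->{1,2,5,6}
Constraint 2 (V + Z = Y) on D(V)={2,3,4,5,6,7} D(Z)={1,3,4,5,6,7} D(Y)={1,2,5,6}: V {2,3,4,5,6,7}->{2,3,4,5}; Z {1,3,4,5,6,7}->{1,3,4}; Y {1,2,5,6}->{5,6}
Constraint 3 (V + Z = Y) on D(V)={2,3,4,5} D(Z)={1,3,4} D(Y)={5,6}: no change
So after constraint 3: D(Z) = {1,3,4}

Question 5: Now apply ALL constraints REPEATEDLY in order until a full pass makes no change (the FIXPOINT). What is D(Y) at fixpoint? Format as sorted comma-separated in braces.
pass 0 (initial): D(Y)={1,2,5,6,7}
pass 1: V {2,3,4,5,6,7}->{2,3,4,5}; Y {1,2,5,6,7}->{5,6}; Z {1,3,4,5,6,7}->{1,3,4}
pass 2: V {2,3,4,5}->{}; Y {5,6}->{}; Z {1,3,4}->{}
pass 3: no change
Fixpoint after 3 passes: D(Y) = {}

Answer: {}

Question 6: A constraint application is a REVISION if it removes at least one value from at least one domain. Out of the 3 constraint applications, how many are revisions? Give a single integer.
Constraint 1 (Y < V) on D(Y)={1,2,5,6,7} D(V)={2,3,4,5,6,7}: Y {1,2,5,6,7}->{1,2,5,6} => REVISION
Constraint 2 (V + Z = Y) on D(V)={2,3,4,5,6,7} D(Z)={1,3,4,5,6,7} D(Y)={1,2,5,6}: V {2,3,4,5,6,7}->{2,3,4,5}; Z {1,3,4,5,6,7}->{1,3,4}; Y {1,2,5,6}->{5,6} => REVISION
Constraint 3 (V + Z = Y) on D(V)={2,3,4,5} D(Z)={1,3,4} D(Y)={5,6}: no change => not a revision
Total revisions = 2

Answer: 2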